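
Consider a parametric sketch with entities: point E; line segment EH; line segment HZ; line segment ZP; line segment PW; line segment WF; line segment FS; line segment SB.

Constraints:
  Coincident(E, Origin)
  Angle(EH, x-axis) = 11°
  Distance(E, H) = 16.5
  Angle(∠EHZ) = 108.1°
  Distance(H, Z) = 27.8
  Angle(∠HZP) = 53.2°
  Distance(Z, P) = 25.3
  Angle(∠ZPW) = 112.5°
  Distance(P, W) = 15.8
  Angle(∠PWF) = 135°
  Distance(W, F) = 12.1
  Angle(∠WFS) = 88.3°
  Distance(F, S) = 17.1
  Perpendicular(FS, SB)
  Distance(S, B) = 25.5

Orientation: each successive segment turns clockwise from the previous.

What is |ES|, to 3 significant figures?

21.2

E is at the origin; EH runs at 11.0° with length 16.5, so H = (16.2, 3.15). ∠EHZ = 108.1° gives HZ at -60.9° from the x-axis; with |HZ| = 27.8, Z = (29.7, -21.1). ∠HZP = 53.2° gives ZP at 172° from the x-axis; with |ZP| = 25.3, P = (4.65, -17.8). ∠ZPW = 112.5° gives PW at 105° from the x-axis; with |PW| = 15.8, W = (0.609, -2.48). ∠PWF = 135.0° gives WF at 59.8° from the x-axis; with |WF| = 12.1, F = (6.70, 7.98). ∠WFS = 88.3° gives FS at -31.9° from the x-axis; with |FS| = 17.1, S = (21.2, -1.06). Then |ES| = |S − E| = 21.2.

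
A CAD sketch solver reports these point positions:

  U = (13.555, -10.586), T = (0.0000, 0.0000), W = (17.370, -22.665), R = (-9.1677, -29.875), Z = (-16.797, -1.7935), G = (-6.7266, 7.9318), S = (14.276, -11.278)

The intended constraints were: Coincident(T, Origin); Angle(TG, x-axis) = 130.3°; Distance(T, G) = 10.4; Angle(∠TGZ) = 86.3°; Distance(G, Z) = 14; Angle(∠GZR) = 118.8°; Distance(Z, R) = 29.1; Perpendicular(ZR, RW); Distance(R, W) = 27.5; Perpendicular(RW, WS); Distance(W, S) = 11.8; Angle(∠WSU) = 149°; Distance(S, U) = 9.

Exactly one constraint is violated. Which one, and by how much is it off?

Distance(S, U) = 9 — off by 8.00.

T = (0.00, 0.00) ✓; TG at 130.3° ✓; |TG| = 10.40 ✓; ∠TGZ = 86.30° ✓; |GZ| = 14.00 ✓; ∠GZR = 118.8° ✓; |ZR| = 29.10 ✓; ∠(ZR, RW) = 90.00° ✓; |RW| = 27.50 ✓; ∠(RW, WS) = 90.00° ✓; |WS| = 11.80 ✓; ∠WSU = 149.0° ✓; |SU| = 0.9994 ✗.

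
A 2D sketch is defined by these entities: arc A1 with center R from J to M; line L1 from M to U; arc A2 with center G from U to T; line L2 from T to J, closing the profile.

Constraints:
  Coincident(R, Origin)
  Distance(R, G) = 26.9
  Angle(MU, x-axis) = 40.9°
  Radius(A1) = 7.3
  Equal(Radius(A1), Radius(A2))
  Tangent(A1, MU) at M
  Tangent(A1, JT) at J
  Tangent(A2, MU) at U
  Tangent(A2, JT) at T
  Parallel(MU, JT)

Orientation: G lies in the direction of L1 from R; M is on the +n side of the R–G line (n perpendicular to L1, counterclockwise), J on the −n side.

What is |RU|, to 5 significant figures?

27.873

Tangency of A1 to both parallel lines with radius 7.3 puts M and J at R ± 7.3·n: M = (-4.7796, 5.5177), J = (4.7796, -5.5177). Equal radii place U and T the same way about G: U = G + 7.3·n = (15.553, 23.130), T = G − 7.3·n = (25.112, 12.095). Then |RU| = |U − R| = 27.873.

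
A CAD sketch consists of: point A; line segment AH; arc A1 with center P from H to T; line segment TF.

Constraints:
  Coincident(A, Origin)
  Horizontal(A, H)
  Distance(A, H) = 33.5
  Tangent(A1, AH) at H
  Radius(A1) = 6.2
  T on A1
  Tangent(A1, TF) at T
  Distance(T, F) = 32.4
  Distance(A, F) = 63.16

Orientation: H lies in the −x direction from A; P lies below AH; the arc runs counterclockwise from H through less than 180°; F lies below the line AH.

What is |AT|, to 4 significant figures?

39.03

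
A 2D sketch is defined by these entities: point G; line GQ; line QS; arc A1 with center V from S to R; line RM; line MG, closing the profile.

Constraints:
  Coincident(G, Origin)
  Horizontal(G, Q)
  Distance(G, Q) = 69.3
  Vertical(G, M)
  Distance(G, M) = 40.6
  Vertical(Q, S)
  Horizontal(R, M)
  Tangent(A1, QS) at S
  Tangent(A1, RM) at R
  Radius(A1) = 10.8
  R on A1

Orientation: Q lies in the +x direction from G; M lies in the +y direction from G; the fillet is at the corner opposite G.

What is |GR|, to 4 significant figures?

71.21

G is at the origin; GQ is horizontal with |GQ| = 69.3 and Q on the +x side, so Q = (69.30, 0.000). GM is vertical with |GM| = 40.6 and M on the +y side, so M = (0.000, 40.60). The virtual corner opposite G is at (69.30, 40.60). Since A1 is tangent to QS there, VS ⟂ QS and since A1 is tangent to RM there, VR ⟂ RM, with radius 10.8, so the center V sits 10.8 in from both sides at V = (58.50, 29.80). That places the tangent points at S = (69.30, 29.80) on QS and R = (58.50, 40.60) on RM. Then |GR| = |R − G| = 71.21.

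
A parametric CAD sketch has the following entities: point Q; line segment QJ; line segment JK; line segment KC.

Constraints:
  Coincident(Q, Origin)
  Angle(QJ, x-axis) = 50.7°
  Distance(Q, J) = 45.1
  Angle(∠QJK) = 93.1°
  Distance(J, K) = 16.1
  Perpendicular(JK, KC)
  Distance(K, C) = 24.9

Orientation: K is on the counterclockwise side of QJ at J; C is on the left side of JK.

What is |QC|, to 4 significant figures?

27.37

∠QJK = 93.1°, so JK runs at 50.7° + (180° − 93.1°) = 137.6° from the x-axis; with |JK| = 16.1, K = J + 16.1·(cos 137.6°, sin 137.6°) = (16.68, 45.76). JK ⟂ KC; with |KC| = 24.9 on the left of JK, C = K + 24.9·(-0.6743, -0.7385) = (-0.1138, 27.37). Then |QC| = |C − Q| = 27.37.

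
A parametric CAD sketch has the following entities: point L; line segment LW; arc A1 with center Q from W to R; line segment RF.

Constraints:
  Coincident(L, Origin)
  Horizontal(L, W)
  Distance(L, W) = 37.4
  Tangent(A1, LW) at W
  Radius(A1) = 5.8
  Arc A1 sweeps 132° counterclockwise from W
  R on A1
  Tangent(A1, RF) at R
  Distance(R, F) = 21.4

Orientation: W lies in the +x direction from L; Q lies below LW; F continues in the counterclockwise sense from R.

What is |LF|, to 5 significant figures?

53.872

L is at the origin; LW is horizontal with |LW| = 37.4 and W on the +x side, so W = (37.400, 0.0000). Since A1 is tangent to LW there, QW ⟂ LW, so Q = W + (0, -5.8) = (37.400, -5.8000). On A1, W sits at bearing 90° from Q; a 132° counterclockwise sweep puts R at bearing 222°, so R = Q + 5.8·(cos 222°, sin 222°) = (33.090, -9.6810). Tangency of A1 to RF means the radius QR is perpendicular to RF, so RF runs along (−sin 222°, cos 222°); with |RF| = 21.4, F = (47.409, -25.584). Then |LF| = |F − L| = 53.872.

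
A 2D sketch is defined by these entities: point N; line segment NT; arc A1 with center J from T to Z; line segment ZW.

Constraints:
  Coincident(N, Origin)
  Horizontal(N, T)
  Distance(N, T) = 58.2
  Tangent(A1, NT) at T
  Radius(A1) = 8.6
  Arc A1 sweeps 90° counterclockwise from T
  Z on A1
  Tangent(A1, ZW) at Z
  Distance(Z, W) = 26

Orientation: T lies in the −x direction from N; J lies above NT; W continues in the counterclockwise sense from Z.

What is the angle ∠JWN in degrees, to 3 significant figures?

73.4°

N is at the origin; N and T share the same y with |NT| = 58.2 and T on the −x side, so T = (-58.2, 0.00). The tangent condition forces JT to be normal to NT, so J = T + (0, 8.6) = (-58.2, 8.60). On A1, T sits at bearing -90° from J; a 90° counterclockwise sweep puts Z at bearing 0°, so Z = J + 8.6·(cos 0°, sin 0°) = (-49.6, 8.60). Since A1 is tangent to ZW there, JZ ⟂ ZW, so ZW runs along (−sin 0°, cos 0°); with |ZW| = 26.0, W = (-49.6, 34.6). Then cos ∠JWN = WJ·WN / (|WJ||WN|), giving 73.4°.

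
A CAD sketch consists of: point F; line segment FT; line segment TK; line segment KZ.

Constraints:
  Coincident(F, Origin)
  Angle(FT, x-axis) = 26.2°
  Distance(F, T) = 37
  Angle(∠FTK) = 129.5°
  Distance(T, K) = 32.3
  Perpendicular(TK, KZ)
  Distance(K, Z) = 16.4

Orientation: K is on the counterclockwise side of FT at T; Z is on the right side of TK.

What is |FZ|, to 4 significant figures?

71.68

∠FTK = 129.5°, so TK runs at 26.2° + (180° − 129.5°) = 76.70° from the x-axis; with |TK| = 32.3, K = T + 32.3·(cos 76.70°, sin 76.70°) = (40.63, 47.77). TK ⟂ KZ; with |KZ| = 16.4 on the right of TK, Z = K + 16.4·(0.9732, -0.2300) = (56.59, 44.00). Then |FZ| = |Z − F| = 71.68.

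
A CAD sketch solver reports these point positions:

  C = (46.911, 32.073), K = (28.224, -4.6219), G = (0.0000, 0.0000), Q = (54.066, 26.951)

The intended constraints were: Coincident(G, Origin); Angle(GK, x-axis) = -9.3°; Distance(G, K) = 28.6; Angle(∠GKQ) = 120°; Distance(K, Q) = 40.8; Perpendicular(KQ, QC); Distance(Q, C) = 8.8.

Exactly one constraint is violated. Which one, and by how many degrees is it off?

Perpendicular(KQ, QC) — off by 3.70°.

G = (0.00, 0.00) ✓; GK at -9.300° ✓; |GK| = 28.60 ✓; ∠GKQ = 120.0° ✓; |KQ| = 40.80 ✓; ∠(KQ, QC) = 93.70° ✗; |QC| = 8.799 ✓.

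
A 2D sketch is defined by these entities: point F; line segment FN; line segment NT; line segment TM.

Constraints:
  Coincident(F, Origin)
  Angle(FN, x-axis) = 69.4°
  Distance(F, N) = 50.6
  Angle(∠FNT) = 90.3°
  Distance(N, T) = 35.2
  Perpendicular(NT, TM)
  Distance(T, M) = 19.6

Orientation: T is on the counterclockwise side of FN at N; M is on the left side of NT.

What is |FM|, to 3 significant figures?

47.1

F is at the origin; FN runs at 69.4° with length 50.6, so N = 50.6·(cos 69.4°, sin 69.4°) = (17.8, 47.4). ∠FNT = 90.3°, so NT runs at 69.4° + (180° − 90.3°) = 159° from the x-axis; with |NT| = 35.2, T = N + 35.2·(cos 159°, sin 159°) = (-15.1, 59.9). The perpendicularity gives TM at right angles to NT; with |TM| = 19.6 on the left of NT, M = T + 19.6·(-0.357, -0.934) = (-22.1, 41.6). Then |FM| = |M − F| = 47.1.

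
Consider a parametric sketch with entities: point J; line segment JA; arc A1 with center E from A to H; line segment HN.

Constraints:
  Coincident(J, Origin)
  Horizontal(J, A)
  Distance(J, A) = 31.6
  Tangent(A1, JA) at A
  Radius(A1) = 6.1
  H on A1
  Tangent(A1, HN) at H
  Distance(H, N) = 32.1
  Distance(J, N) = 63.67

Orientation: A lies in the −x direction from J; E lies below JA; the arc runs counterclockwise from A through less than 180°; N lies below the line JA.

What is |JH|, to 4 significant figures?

35.85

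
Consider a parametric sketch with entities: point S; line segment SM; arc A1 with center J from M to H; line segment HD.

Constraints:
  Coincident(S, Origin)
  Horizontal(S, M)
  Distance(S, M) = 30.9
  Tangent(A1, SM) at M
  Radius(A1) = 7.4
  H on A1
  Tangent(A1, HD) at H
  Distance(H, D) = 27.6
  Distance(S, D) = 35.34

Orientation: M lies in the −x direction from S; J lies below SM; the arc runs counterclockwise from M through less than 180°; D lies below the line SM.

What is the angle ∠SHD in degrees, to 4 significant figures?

62.61°

Checks: S.y = 0.00, M.y = 0.00 ✓; |SM| = 30.90 ✓; |JH| = 7.400 ✓; ∠(JH, HD) = 90.00° ✓; |HD| = 27.60 ✓; |SD| = 35.34 ✓.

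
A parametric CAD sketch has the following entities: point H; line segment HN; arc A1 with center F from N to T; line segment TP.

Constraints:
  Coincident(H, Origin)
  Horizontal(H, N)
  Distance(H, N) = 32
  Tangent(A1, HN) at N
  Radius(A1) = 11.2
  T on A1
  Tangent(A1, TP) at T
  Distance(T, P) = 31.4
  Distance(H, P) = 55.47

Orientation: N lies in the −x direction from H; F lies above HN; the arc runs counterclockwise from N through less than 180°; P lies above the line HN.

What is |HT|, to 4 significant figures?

26.46

H is at the origin; H and N share the same y with |HN| = 32.0 and N on the −x side, so N = (-32.00, 0.000). A1 meets HN tangentially, so FN is at right angles to HN, so F = N + (0, 11.2) = (-32.00, 11.20). Since FT ⟂ TP (tangency), |FP| = √(11.2² + 31.4²) = 33.34 regardless of where T sits on A1. So P lies on both circle(H, 55.47) and circle(F, 33.34); the above-HN intersection is P = (-33.09, 44.52). T is the foot of the tangent from P: T = (-21.58, 15.31).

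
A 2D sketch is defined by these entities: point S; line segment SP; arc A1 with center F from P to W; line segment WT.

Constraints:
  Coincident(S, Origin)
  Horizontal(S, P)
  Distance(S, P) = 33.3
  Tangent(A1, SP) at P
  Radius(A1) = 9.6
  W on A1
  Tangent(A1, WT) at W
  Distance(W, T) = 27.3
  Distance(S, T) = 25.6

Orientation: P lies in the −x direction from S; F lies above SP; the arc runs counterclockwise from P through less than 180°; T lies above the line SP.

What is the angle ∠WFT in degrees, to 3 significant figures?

70.6°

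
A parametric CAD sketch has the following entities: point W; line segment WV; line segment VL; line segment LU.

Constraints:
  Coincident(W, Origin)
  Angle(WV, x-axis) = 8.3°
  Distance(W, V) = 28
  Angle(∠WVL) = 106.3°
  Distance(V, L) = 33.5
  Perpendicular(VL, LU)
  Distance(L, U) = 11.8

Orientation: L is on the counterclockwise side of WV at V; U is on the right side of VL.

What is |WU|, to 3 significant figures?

56.6

W is at the origin; WV runs at 8.3° with length 28.0, so V = 28.0·(cos 8.3°, sin 8.3°) = (27.7, 4.04). ∠WVL = 106.3°, so VL runs at 8.3° + (180° − 106.3°) = 82.0° from the x-axis; with |VL| = 33.5, L = V + 33.5·(cos 82.0°, sin 82.0°) = (32.4, 37.2). VL ⟂ LU; with |LU| = 11.8 on the right of VL, U = L + 11.8·(0.990, -0.139) = (44.1, 35.6). Then |WU| = |U − W| = 56.6.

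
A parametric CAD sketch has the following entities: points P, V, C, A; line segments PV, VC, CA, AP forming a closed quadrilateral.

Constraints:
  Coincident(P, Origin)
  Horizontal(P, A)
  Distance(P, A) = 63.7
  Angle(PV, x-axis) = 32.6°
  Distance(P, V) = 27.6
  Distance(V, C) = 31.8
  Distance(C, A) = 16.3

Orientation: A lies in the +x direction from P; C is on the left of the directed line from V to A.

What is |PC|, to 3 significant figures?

56.7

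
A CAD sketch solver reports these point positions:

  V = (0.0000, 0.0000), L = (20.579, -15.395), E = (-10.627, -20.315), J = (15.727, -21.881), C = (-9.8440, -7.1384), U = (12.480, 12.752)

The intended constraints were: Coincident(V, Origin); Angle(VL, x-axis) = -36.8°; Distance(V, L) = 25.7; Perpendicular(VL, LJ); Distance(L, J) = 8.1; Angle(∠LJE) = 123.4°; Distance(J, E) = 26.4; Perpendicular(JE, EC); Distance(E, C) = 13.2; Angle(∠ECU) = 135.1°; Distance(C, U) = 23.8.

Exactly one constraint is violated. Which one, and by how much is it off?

Distance(C, U) = 23.8 — off by 6.10.

V = (0.00, 0.00) ✓; VL at -36.80° ✓; |VL| = 25.70 ✓; ∠(VL, LJ) = 90.00° ✓; |LJ| = 8.100 ✓; ∠LJE = 123.4° ✓; |JE| = 26.40 ✓; ∠(JE, EC) = 90.00° ✓; |EC| = 13.20 ✓; ∠ECU = 135.1° ✓; |CU| = 29.90 ✗.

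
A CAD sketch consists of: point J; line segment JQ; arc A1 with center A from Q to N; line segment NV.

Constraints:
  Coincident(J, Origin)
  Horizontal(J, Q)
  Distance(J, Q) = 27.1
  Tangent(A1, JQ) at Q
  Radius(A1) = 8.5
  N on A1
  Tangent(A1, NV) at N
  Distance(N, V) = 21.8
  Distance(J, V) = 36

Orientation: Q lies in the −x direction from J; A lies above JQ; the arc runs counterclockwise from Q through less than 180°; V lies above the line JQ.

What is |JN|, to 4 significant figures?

20.54

Checks: |AN| = 8.500 ✓; ∠(AN, NV) = 90.00° ✓; |NV| = 21.80 ✓; |JV| = 36.00 ✓.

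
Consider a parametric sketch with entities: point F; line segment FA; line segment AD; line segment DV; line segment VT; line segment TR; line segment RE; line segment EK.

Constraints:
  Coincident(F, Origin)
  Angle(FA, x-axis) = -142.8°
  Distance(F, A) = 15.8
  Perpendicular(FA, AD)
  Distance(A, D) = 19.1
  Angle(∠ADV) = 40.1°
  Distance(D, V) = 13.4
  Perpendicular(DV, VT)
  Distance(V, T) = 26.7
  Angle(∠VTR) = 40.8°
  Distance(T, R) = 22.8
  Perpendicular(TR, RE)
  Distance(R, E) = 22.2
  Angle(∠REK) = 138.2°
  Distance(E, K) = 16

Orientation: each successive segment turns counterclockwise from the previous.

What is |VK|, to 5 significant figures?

18.534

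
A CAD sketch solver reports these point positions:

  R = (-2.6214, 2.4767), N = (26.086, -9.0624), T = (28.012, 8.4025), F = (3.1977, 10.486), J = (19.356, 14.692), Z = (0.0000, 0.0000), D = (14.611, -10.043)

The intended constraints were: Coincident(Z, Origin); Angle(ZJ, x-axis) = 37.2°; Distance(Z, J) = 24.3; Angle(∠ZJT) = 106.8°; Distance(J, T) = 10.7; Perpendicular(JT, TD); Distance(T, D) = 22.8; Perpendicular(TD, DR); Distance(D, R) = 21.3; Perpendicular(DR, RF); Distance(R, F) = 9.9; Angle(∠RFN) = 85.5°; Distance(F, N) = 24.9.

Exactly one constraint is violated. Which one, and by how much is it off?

Distance(F, N) = 24.9 — off by 5.20.

Z = (0.00, 0.00) ✓; ZJ at 37.20° ✓; |ZJ| = 24.30 ✓; ∠ZJT = 106.8° ✓; |JT| = 10.70 ✓; ∠(JT, TD) = 90.00° ✓; |TD| = 22.80 ✓; ∠(TD, DR) = 90.00° ✓; |DR| = 21.30 ✓; ∠(DR, RF) = 90.00° ✓; |RF| = 9.900 ✓; ∠RFN = 85.50° ✓; |FN| = 30.10 ✗.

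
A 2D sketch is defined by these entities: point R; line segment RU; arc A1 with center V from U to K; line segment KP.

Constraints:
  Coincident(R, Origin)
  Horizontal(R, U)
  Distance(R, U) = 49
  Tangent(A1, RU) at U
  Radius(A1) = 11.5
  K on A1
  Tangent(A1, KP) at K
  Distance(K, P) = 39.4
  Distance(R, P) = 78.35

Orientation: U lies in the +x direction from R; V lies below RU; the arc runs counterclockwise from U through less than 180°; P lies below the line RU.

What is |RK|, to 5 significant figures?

42.807

Checks: |VK| = 11.50 ✓; ∠(VK, KP) = 90.00° ✓; |KP| = 39.40 ✓; |RP| = 78.35 ✓.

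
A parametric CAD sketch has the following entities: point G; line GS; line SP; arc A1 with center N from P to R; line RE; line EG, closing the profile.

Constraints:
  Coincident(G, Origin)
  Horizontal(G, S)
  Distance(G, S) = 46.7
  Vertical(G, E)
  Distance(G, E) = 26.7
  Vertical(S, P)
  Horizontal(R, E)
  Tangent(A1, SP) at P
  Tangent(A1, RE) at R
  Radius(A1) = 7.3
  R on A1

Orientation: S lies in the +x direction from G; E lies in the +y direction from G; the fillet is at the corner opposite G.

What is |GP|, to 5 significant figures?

50.569

G is at the origin; G and S share the same y with |GS| = 46.7 and S on the +x side, so S = (46.700, 0.0000). G and E share the same x with |GE| = 26.7 and E on the +y side, so E = (0.0000, 26.700). The virtual corner opposite G is at (46.700, 26.700). The tangent condition forces NP to be normal to SP and A1 meets RE tangentially, so NR is at right angles to RE, with radius 7.3, so the center N sits 7.3 in from both sides at N = (39.400, 19.400). That places the tangent points at P = (46.700, 19.400) on SP and R = (39.400, 26.700) on RE. Then |GP| = |P − G| = 50.569.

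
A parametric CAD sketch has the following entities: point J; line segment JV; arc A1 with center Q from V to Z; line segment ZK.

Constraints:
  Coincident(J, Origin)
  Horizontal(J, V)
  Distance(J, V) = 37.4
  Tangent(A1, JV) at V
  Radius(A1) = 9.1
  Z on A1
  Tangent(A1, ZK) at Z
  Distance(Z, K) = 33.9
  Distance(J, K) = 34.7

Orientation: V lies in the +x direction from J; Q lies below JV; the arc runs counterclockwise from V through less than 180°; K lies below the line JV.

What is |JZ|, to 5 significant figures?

30.029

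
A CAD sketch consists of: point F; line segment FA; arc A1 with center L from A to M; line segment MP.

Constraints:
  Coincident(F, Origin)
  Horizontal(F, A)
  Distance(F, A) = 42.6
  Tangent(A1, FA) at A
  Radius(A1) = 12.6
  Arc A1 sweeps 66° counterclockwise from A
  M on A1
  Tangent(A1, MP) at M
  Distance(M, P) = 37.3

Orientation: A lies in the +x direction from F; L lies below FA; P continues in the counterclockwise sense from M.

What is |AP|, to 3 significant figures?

49.4

On A1, A sits at bearing 90° from L; a 66° counterclockwise sweep puts M at bearing 156°, so M = L + 12.6·(cos 156°, sin 156°) = (31.1, -7.48). Since A1 is tangent to MP there, LM ⟂ MP, so MP runs along (−sin 156°, cos 156°); with |MP| = 37.3, P = (15.9, -41.6). Then |AP| = |P − A| = 49.4.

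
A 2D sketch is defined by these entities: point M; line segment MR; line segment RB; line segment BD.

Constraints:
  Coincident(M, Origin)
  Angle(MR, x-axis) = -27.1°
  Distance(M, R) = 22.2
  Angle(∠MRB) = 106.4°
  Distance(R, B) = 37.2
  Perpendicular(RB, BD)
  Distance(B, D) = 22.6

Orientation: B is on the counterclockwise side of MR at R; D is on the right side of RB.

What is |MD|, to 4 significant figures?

61.78

∠MRB = 106.4°, so RB runs at -27.1° + (180° − 106.4°) = 46.50° from the x-axis; with |RB| = 37.2, B = R + 37.2·(cos 46.50°, sin 46.50°) = (45.37, 16.87). RB ⟂ BD; with |BD| = 22.6 on the right of RB, D = B + 22.6·(0.7254, -0.6884) = (61.76, 1.314). Then |MD| = |D − M| = 61.78.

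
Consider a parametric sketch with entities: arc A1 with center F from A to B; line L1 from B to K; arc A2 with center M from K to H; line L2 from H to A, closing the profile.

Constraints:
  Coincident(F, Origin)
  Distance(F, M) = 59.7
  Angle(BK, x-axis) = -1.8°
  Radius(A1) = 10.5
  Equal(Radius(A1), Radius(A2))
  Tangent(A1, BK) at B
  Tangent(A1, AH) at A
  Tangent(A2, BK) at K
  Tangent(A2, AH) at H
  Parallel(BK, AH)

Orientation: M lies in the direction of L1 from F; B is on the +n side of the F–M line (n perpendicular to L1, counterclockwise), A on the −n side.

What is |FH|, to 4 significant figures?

60.62

Tangency of A1 to both parallel lines with radius 10.5 puts B and A at F ± 10.5·n: B = (0.3298, 10.49), A = (-0.3298, -10.49). Equal radii place K and H the same way about M: K = M + 10.5·n = (60.00, 8.620), H = M − 10.5·n = (59.34, -12.37). Then |FH| = |H − F| = 60.62.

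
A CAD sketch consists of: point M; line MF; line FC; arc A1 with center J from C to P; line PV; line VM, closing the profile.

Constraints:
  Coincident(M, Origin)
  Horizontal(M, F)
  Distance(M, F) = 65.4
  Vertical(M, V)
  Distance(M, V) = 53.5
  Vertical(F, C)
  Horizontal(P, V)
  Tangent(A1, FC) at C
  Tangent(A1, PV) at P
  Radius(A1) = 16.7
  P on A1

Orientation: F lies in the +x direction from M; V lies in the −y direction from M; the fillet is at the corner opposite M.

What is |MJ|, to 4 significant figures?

61.04

M is at the origin; M and F share the same y with |MF| = 65.4 and F on the +x side, so F = (65.40, 0.000). MV is vertical with |MV| = 53.5 and V on the −y side, so V = (0.000, -53.50). The virtual corner opposite M is at (65.40, -53.50). Tangency of A1 to FC means the radius JC is perpendicular to FC and tangency of A1 to PV means the radius JP is perpendicular to PV, with radius 16.7, so the center J sits 16.7 in from both sides at J = (48.70, -36.80). Then |MJ| = |J − M| = 61.04.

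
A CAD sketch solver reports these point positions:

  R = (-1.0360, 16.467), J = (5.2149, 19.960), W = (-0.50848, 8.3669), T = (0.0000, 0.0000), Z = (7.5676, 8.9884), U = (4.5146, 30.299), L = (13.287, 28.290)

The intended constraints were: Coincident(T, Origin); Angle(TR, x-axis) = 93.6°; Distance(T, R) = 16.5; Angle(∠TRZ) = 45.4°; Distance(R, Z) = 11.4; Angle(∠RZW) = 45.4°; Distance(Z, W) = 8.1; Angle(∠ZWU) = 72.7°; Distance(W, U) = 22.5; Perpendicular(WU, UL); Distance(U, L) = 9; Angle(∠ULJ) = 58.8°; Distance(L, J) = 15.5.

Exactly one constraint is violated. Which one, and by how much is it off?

Distance(L, J) = 15.5 — off by 3.90.

T = (0.00, 0.00) ✓; TR at 93.60° ✓; |TR| = 16.50 ✓; ∠TRZ = 45.40° ✓; |RZ| = 11.40 ✓; ∠RZW = 45.40° ✓; |ZW| = 8.100 ✓; ∠ZWU = 72.70° ✓; |WU| = 22.50 ✓; ∠(WU, UL) = 90.00° ✓; |UL| = 9.000 ✓; ∠ULJ = 58.80° ✓; |LJ| = 11.60 ✗.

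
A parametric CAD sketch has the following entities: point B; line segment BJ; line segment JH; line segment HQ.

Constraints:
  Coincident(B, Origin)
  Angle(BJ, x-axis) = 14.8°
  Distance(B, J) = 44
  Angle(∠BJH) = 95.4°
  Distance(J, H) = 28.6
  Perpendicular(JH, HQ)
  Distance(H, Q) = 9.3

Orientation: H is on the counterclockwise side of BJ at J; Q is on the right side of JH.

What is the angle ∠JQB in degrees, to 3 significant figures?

40.3°

∠BJH = 95.4°, so JH runs at 14.8° + (180° − 95.4°) = 99.4° from the x-axis; with |JH| = 28.6, H = J + 28.6·(cos 99.4°, sin 99.4°) = (37.9, 39.5). JH ⟂ HQ; with |HQ| = 9.3 on the right of JH, Q = H + 9.3·(0.987, 0.163) = (47.0, 41.0). Then cos ∠JQB = QJ·QB / (|QJ||QB|), giving 40.3°.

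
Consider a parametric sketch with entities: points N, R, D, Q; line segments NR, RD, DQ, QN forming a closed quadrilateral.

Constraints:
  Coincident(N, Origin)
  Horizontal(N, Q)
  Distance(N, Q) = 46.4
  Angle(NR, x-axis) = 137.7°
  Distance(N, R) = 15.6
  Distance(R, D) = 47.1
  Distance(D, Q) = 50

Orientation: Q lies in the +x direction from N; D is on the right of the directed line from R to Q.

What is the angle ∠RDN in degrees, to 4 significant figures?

10.52°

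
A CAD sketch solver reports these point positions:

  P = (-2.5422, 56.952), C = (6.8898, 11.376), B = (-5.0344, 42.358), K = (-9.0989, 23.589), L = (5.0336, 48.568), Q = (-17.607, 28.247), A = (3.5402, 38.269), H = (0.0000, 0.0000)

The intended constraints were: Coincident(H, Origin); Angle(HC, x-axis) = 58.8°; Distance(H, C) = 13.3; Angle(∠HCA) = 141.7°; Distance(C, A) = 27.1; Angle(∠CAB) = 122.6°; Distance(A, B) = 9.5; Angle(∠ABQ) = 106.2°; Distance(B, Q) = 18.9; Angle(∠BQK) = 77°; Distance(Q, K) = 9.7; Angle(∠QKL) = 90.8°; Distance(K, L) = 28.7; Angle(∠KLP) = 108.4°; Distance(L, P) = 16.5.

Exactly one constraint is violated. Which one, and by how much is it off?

Distance(L, P) = 16.5 — off by 5.20.

H = (0.00, 0.00) ✓; HC at 58.80° ✓; |HC| = 13.30 ✓; ∠HCA = 141.7° ✓; |CA| = 27.10 ✓; ∠CAB = 122.6° ✓; |AB| = 9.500 ✓; ∠ABQ = 106.2° ✓; |BQ| = 18.90 ✓; ∠BQK = 77.00° ✓; |QK| = 9.700 ✓; ∠QKL = 90.80° ✓; |KL| = 28.70 ✓; ∠KLP = 108.4° ✓; |LP| = 11.30 ✗.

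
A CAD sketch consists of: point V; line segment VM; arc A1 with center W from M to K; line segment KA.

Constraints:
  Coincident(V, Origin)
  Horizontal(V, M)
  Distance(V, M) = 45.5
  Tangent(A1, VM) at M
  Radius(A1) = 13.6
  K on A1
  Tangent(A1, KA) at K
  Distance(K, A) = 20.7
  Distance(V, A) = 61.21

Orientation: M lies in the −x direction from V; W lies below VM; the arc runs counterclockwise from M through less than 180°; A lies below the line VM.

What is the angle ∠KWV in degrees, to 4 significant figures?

168.6°

Checks: ∠(WM, MV) = 90.00° ✓; |WM| = 13.60 ✓; |WK| = 13.60 ✓; ∠(WK, KA) = 90.00° ✓; |KA| = 20.70 ✓; |VA| = 61.21 ✓.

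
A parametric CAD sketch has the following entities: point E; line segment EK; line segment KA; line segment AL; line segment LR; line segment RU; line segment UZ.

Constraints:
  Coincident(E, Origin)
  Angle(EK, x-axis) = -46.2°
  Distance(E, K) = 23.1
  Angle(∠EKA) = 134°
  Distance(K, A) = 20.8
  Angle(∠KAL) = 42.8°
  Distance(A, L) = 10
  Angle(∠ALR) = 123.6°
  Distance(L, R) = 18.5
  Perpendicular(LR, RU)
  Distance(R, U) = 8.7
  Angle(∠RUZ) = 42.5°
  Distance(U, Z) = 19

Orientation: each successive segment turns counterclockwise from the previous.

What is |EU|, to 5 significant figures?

26.387

E is at the origin; EK runs at -46.2° with length 23.1, so K = (15.989, -16.673). ∠EKA = 134.0° gives KA at -0.20000° from the x-axis; with |KA| = 20.8, A = (36.788, -16.745). ∠KAL = 42.8° gives AL at 137.00° from the x-axis; with |AL| = 10.0, L = (29.475, -9.9253). ∠ALR = 123.6° gives LR at -166.60° from the x-axis; with |LR| = 18.5, R = (11.478, -14.213). The perpendicularity gives RU at right angles to LR, so RU runs at -76.600°; with |RU| = 8.7, U = (13.495, -22.676). Then |EU| = |U − E| = 26.387.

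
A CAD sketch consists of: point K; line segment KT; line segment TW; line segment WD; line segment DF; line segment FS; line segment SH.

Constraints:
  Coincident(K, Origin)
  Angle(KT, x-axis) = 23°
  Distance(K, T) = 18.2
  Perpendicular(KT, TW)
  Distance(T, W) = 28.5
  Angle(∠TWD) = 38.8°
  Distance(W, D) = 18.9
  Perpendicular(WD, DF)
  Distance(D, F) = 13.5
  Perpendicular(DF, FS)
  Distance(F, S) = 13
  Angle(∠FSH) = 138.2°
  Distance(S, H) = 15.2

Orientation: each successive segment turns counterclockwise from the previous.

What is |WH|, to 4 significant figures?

6.391

The perpendicularity gives FS at right angles to DF, so FS runs at 74.20°; with |FS| = 13.0, S = (17.00, 23.99). ∠FSH = 138.2° gives SH at 116.0° from the x-axis; with |SH| = 15.2, H = (10.34, 37.65). Then |WH| = |H − W| = 6.391.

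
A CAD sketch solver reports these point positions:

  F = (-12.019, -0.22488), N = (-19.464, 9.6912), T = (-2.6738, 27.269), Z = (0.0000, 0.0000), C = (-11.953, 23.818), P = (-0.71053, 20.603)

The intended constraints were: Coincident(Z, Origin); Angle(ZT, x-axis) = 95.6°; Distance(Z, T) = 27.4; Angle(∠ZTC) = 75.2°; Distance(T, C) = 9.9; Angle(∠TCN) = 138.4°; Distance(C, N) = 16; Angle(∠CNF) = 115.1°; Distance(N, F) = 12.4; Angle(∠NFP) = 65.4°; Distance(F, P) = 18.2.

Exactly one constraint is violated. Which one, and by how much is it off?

Distance(F, P) = 18.2 — off by 5.50.

Z = (0.00, 0.00) ✓; ZT at 95.60° ✓; |ZT| = 27.40 ✓; ∠ZTC = 75.20° ✓; |TC| = 9.900 ✓; ∠TCN = 138.4° ✓; |CN| = 16.00 ✓; ∠CNF = 115.1° ✓; |NF| = 12.40 ✓; ∠NFP = 65.40° ✓; |FP| = 23.70 ✗.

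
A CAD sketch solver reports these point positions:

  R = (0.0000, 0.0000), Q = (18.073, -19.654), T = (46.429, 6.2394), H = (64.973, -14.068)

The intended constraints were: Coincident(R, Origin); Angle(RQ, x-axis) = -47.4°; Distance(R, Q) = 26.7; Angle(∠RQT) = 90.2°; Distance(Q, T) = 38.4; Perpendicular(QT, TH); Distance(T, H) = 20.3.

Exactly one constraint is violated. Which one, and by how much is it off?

Distance(T, H) = 20.3 — off by 7.20.

R = (0.00, 0.00) ✓; RQ at -47.40° ✓; |RQ| = 26.70 ✓; ∠RQT = 90.20° ✓; |QT| = 38.40 ✓; ∠(QT, TH) = 90.00° ✓; |TH| = 27.50 ✗.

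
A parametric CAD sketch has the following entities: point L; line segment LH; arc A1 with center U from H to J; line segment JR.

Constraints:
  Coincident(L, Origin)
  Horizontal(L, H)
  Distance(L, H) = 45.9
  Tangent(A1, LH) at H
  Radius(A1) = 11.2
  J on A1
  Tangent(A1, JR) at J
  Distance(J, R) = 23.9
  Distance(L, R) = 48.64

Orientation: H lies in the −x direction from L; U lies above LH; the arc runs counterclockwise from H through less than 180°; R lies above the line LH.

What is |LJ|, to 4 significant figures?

36.37

Checks: |UH| = 11.20 ✓; |UJ| = 11.20 ✓; ∠(UJ, JR) = 90.00° ✓; |JR| = 23.90 ✓; |LR| = 48.64 ✓.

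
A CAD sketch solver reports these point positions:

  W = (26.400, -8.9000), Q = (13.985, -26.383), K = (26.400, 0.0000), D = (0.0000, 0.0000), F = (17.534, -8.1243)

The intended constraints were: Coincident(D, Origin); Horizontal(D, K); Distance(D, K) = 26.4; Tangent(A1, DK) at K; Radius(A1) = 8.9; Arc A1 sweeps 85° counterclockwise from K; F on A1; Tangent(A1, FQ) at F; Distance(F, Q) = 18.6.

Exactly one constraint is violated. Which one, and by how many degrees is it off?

Tangent(A1, FQ) at F — off by 6.00°.

D = (0.00, 0.00) ✓; D.y = 0.00, K.y = 0.00 ✓; |DK| = 26.40 ✓; ∠(WK, KD) = 90.00° ✓; |WK| = 8.900 ✓; bearing(W→F) − bearing(W→K) = 85.00° ✓; |WF| = 8.900 ✓; ∠(WF, FQ) = 96.00° ✗; |FQ| = 18.60 ✓.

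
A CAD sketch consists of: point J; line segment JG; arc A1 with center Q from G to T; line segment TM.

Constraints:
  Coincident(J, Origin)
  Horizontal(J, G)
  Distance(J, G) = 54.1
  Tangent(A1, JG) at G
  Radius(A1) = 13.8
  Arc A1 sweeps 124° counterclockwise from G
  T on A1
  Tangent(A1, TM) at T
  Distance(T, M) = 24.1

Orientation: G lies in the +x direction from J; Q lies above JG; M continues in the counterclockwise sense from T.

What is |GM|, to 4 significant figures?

41.55

J is at the origin; JG is horizontal with |JG| = 54.1 and G on the +x side, so G = (54.10, 0.000). Since A1 is tangent to JG there, QG ⟂ JG, so Q = G + (0, 13.8) = (54.10, 13.80). On A1, G sits at bearing -90° from Q; a 124° counterclockwise sweep puts T at bearing 34°, so T = Q + 13.8·(cos 34°, sin 34°) = (65.54, 21.52). Since A1 is tangent to TM there, QT ⟂ TM, so TM runs along (−sin 34°, cos 34°); with |TM| = 24.1, M = (52.06, 41.50). Then |GM| = |M − G| = 41.55.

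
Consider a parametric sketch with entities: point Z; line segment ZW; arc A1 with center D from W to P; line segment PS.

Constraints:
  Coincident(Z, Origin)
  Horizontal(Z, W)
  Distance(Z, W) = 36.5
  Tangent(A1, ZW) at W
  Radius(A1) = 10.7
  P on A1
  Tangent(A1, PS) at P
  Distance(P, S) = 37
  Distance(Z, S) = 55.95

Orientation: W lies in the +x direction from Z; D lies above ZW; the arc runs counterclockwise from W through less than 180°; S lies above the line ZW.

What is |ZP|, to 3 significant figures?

48.5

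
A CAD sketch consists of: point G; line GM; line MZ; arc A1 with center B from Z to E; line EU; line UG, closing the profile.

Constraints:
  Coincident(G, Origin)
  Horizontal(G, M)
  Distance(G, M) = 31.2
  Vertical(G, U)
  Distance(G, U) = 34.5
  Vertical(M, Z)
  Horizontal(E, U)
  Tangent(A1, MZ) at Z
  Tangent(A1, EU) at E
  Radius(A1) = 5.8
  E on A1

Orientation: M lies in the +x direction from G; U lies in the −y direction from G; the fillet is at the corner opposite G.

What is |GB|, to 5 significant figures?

38.326

GU is vertical with |GU| = 34.5 and U on the −y side, so U = (0.0000, -34.500). The virtual corner opposite G is at (31.200, -34.500). The tangent condition forces BZ to be normal to MZ and A1 meets EU tangentially, so BE is at right angles to EU, with radius 5.8, so the center B sits 5.8 in from both sides at B = (25.400, -28.700). Then |GB| = |B − G| = 38.326.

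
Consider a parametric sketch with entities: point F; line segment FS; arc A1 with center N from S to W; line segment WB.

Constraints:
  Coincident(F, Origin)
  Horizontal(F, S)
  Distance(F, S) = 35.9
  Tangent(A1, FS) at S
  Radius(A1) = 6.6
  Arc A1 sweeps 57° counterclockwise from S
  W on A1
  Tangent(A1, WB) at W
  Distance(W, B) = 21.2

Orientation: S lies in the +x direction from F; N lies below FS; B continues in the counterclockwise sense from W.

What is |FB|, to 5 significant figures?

28.039

On A1, S sits at bearing 90° from N; a 57° counterclockwise sweep puts W at bearing 147°, so W = N + 6.6·(cos 147°, sin 147°) = (30.365, -3.0054). The tangent condition forces NW to be normal to WB, so WB runs along (−sin 147°, cos 147°); with |WB| = 21.2, B = (18.818, -20.785). Then |FB| = |B − F| = 28.039.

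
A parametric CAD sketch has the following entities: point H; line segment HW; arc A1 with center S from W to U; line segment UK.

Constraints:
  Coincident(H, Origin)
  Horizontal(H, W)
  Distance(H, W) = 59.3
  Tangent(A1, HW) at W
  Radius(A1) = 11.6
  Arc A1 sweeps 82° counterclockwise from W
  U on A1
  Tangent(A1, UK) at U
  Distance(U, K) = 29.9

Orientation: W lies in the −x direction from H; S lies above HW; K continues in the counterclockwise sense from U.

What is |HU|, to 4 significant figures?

48.84

H is at the origin; H and W share the same y with |HW| = 59.3 and W on the −x side, so W = (-59.30, 0.000). The tangent condition forces SW to be normal to HW, so S = W + (0, 11.6) = (-59.30, 11.60). On A1, W sits at bearing -90° from S; an 82° counterclockwise sweep puts U at bearing -8°, so U = S + 11.6·(cos -8°, sin -8°) = (-47.81, 9.986). Then |HU| = |U − H| = 48.84.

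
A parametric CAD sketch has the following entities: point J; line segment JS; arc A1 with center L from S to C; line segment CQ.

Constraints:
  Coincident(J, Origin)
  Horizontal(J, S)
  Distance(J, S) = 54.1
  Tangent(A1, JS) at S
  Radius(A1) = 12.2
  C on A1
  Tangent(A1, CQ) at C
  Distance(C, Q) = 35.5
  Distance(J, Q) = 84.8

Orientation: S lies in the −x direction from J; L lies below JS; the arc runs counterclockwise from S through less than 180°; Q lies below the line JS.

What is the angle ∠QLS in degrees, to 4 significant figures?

152.2°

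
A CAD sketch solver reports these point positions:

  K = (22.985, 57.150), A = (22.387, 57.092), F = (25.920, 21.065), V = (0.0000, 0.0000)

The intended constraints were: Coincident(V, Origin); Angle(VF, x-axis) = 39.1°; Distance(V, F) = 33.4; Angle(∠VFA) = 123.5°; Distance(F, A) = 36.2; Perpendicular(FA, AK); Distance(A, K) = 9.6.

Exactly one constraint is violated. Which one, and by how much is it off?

Distance(A, K) = 9.6 — off by 9.00.

V = (0.00, 0.00) ✓; VF at 39.10° ✓; |VF| = 33.40 ✓; ∠VFA = 123.5° ✓; |FA| = 36.20 ✓; ∠(FA, AK) = 90.06° ✓; |AK| = 0.6008 ✗.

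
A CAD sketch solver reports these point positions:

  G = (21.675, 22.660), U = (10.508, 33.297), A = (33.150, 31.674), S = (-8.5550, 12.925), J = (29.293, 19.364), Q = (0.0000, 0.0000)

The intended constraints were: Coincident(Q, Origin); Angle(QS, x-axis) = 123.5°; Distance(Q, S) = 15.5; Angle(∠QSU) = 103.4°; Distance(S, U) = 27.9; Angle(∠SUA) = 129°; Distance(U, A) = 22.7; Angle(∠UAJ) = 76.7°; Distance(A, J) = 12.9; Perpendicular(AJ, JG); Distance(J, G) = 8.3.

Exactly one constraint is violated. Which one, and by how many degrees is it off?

Perpendicular(AJ, JG) — off by 6.00°.

Q = (0.00, 0.00) ✓; QS at 123.5° ✓; |QS| = 15.50 ✓; ∠QSU = 103.4° ✓; |SU| = 27.90 ✓; ∠SUA = 129.0° ✓; |UA| = 22.70 ✓; ∠UAJ = 76.70° ✓; |AJ| = 12.90 ✓; ∠(AJ, JG) = 96.00° ✗; |JG| = 8.300 ✓.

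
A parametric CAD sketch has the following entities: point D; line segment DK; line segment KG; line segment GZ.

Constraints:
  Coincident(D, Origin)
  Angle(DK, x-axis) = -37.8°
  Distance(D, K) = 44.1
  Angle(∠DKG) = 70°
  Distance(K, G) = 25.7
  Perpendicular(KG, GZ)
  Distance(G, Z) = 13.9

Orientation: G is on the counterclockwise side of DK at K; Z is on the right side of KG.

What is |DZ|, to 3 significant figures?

56.3

∠DKG = 70.0°, so KG runs at -37.8° + (180° − 70.0°) = 72.2° from the x-axis; with |KG| = 25.7, G = K + 25.7·(cos 72.2°, sin 72.2°) = (42.7, -2.56). KG is perpendicular to GZ; with |GZ| = 13.9 on the right of KG, Z = G + 13.9·(0.952, -0.306) = (55.9, -6.81). Then |DZ| = |Z − D| = 56.3.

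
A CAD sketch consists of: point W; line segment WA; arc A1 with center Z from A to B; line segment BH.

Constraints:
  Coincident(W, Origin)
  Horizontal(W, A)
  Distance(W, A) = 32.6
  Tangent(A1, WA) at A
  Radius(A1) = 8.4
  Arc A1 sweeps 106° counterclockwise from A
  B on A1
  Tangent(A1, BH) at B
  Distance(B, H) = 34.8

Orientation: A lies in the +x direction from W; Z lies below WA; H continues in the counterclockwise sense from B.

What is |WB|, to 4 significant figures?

26.76

W is at the origin; W and A share the same y with |WA| = 32.6 and A on the +x side, so A = (32.60, 0.000). Tangency of A1 to WA means the radius ZA is perpendicular to WA, so Z = A + (0, -8.4) = (32.60, -8.400). On A1, A sits at bearing 90° from Z; a 106° counterclockwise sweep puts B at bearing 196°, so B = Z + 8.4·(cos 196°, sin 196°) = (24.53, -10.72). Then |WB| = |B − W| = 26.76.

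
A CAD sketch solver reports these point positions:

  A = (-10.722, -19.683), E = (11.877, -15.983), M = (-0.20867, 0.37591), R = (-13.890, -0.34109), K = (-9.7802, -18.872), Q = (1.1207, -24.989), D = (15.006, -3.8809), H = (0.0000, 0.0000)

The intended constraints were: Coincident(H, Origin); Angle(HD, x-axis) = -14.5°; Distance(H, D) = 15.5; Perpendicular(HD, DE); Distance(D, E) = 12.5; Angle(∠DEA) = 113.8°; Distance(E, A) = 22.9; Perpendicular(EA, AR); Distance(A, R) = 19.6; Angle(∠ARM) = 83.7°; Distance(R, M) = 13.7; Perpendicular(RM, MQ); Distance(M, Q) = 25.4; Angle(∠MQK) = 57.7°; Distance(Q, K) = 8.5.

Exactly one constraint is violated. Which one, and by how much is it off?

Distance(Q, K) = 8.5 — off by 4.00.

H = (0.00, 0.00) ✓; HD at -14.50° ✓; |HD| = 15.50 ✓; ∠(HD, DE) = 90.00° ✓; |DE| = 12.50 ✓; ∠DEA = 113.8° ✓; |EA| = 22.90 ✓; ∠(EA, AR) = 90.00° ✓; |AR| = 19.60 ✓; ∠ARM = 83.70° ✓; |RM| = 13.70 ✓; ∠(RM, MQ) = 90.00° ✓; |MQ| = 25.40 ✓; ∠MQK = 57.70° ✓; |QK| = 12.50 ✗.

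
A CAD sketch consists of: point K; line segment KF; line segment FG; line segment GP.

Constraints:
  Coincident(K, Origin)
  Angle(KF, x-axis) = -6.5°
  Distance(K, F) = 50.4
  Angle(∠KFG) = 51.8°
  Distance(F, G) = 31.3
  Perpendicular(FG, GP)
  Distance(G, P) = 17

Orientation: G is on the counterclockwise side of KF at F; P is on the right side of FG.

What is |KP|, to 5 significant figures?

56.607

K is at the origin; KF runs at -6.5° with length 50.4, so F = 50.4·(cos -6.5°, sin -6.5°) = (50.076, -5.7054). ∠KFG = 51.8°, so FG runs at -6.5° + (180° − 51.8°) = 121.70° from the x-axis; with |FG| = 31.3, G = F + 31.3·(cos 121.70°, sin 121.70°) = (33.629, 20.925). FG is perpendicular to GP; with |GP| = 17.0 on the right of FG, P = G + 17.0·(0.85081, 0.52547) = (48.093, 29.858). Then |KP| = |P − K| = 56.607.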